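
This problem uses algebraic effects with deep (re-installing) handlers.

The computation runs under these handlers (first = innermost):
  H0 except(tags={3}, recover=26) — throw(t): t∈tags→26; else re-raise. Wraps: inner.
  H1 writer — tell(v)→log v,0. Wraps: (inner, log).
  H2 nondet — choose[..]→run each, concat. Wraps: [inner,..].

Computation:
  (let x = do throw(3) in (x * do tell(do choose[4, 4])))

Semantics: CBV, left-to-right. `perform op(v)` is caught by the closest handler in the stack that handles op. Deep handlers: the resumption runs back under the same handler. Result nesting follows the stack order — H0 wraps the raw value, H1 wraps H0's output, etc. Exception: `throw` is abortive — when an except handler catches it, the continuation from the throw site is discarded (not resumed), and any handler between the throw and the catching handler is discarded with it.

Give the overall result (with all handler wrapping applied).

Answer: [(26, ())]

Working:
throw(3) @ H0 caught ⇒ 26
H1 returns (26, ())
H2 returns [(26, ())]
= [(26, ())]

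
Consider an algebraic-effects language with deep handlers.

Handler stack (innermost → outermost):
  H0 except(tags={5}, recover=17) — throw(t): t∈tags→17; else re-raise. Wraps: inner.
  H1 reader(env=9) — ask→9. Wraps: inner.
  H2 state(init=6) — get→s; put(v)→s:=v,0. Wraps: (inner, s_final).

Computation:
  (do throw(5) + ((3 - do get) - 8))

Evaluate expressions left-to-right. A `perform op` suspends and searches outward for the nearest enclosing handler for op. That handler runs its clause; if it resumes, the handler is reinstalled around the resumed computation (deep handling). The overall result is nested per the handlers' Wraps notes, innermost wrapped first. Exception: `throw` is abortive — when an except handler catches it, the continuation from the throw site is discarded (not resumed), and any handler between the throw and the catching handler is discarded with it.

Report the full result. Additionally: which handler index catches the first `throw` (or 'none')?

Working:
throw(5) @ H0 caught ⇒ 17
H1 returns 17
H2 returns (17, 6)
= (17, 6)

Answer: (17, 6) ; first throw caught by: H0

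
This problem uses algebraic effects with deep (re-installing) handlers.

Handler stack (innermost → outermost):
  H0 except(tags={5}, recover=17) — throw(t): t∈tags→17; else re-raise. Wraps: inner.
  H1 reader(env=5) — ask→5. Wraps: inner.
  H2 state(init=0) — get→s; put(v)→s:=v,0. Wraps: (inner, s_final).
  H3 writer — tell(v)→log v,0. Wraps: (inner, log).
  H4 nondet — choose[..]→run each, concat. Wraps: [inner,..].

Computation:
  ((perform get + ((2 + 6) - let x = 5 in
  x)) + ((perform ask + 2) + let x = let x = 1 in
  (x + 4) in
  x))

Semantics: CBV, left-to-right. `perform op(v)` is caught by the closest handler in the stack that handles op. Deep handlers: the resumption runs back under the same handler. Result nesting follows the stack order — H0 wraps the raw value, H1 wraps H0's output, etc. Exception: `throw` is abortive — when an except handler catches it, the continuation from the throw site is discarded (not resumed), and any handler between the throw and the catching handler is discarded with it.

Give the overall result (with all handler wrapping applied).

Answer: [((15, 0), ())]

Working:
get @ H2 ⇒ 0
ask @ H1 ⇒ 5
H0 returns 15
H1 returns 15
H2 returns (15, 0)
H3 returns ((15, 0), ())
H4 returns [((15, 0), ())]
= [((15, 0), ())]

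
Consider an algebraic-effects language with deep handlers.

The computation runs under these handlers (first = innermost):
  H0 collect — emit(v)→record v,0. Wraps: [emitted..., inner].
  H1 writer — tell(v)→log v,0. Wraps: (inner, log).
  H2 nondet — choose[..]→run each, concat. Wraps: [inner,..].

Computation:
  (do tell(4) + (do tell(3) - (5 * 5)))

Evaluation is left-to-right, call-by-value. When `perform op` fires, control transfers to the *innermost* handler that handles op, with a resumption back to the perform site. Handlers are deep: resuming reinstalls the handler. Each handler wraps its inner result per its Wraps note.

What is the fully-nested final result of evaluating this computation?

Step-by-step:
tell(4) @ H1 ⇒ log+=4
tell(3) @ H1 ⇒ log+=3
H0 returns [-25]
H1 returns ([-25], (4, 3))
H2 returns [([-25], (4, 3))]
= [([-25], (4, 3))]

Answer: [([-25], (4, 3))]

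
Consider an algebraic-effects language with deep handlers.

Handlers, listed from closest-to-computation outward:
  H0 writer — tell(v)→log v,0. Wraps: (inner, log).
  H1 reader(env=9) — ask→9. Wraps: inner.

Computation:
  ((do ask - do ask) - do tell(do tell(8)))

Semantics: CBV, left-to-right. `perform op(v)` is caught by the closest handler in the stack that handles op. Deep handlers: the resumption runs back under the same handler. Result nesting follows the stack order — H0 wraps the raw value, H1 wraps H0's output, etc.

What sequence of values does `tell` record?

Working:
ask @ H1 ⇒ 9
ask @ H1 ⇒ 9
tell(8) @ H0 ⇒ log+=8
tell(0) @ H0 ⇒ log+=0
H0 returns (0, (8, 0))
H1 returns (0, (8, 0))
= (0, (8, 0))

Answer: (8, 0)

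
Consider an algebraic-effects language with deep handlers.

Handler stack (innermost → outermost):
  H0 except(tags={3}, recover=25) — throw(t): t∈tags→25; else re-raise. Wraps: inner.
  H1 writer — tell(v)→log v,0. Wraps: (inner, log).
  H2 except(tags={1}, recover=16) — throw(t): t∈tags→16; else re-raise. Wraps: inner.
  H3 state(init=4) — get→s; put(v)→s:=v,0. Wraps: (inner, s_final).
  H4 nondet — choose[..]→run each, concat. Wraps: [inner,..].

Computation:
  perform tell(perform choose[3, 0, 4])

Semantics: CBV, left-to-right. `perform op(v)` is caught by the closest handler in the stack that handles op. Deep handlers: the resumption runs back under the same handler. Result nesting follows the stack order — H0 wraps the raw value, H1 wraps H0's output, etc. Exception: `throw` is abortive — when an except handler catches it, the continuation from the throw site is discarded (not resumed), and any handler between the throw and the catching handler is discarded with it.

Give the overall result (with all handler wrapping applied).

Evaluation trace:
choose[3, 0, 4] @ H4
  branch[0] choose=3:
    tell(3) @ H1 ⇒ log+=3
    H0 returns 0
    H1 returns (0, (3))
    H2 returns (0, (3))
    H3 returns ((0, (3)), 4)
    H4 returns [((0, (3)), 4)]
  branch[1] choose=0:
    tell(0) @ H1 ⇒ log+=0
    H0 returns 0
    H1 returns (0, (0))
    H2 returns (0, (0))
    H3 returns ((0, (0)), 4)
    H4 returns [((0, (0)), 4)]
  branch[2] choose=4:
    tell(4) @ H1 ⇒ log+=4
    H0 returns 0
    H1 returns (0, (4))
    H2 returns (0, (4))
    H3 returns ((0, (4)), 4)
    H4 returns [((0, (4)), 4)]
= [((0, (3)), 4), ((0, (0)), 4), ((0, (4)), 4)]

Answer: [((0, (3)), 4), ((0, (0)), 4), ((0, (4)), 4)]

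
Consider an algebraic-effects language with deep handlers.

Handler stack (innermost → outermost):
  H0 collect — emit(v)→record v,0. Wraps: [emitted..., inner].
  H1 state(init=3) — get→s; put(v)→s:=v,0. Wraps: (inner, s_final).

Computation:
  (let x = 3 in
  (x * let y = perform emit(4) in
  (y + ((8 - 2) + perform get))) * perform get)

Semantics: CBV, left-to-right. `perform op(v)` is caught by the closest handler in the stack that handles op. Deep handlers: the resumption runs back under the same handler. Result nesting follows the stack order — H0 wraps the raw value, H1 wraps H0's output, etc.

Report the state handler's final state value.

Answer: 3

Step-by-step:
emit(4) @ H0 ⇒ out+=4
get @ H1 ⇒ 3
get @ H1 ⇒ 3
H0 returns [4, 81]
H1 returns ([4, 81], 3)
= ([4, 81], 3)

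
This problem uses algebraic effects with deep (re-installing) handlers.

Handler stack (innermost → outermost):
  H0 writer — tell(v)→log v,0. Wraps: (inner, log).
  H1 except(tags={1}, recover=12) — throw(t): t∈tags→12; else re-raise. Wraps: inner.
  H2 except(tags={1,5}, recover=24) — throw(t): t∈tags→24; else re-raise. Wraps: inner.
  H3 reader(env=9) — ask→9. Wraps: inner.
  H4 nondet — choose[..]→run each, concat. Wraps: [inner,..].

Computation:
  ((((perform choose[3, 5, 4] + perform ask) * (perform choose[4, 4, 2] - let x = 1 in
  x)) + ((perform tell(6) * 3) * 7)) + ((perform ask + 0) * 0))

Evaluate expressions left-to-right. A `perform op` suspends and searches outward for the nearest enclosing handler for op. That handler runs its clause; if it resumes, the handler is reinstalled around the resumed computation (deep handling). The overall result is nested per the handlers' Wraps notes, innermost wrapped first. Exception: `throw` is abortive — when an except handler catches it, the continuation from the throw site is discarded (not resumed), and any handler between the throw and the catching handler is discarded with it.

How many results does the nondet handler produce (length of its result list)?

Answer: 9

Step-by-step:
choose[3, 5, 4] @ H4
  branch[0] choose=3:
    ask @ H3 ⇒ 9
    choose[4, 4, 2] @ H4
      branch[0] choose=4:
        tell(6) @ H0 ⇒ log+=6
        ask @ H3 ⇒ 9
        H0 returns (36, (6))
        H1 returns (36, (6))
        H2 returns (36, (6))
        H3 returns (36, (6))
        H4 returns [(36, (6))]
      branch[1] choose=4:
        tell(6) @ H0 ⇒ log+=6
        ask @ H3 ⇒ 9
        H0 returns (36, (6))
        H1 returns (36, (6))
        H2 returns (36, (6))
        H3 returns (36, (6))
        H4 returns [(36, (6))]
      branch[2] choose=2:
        tell(6) @ H0 ⇒ log+=6
        ask @ H3 ⇒ 9
        H0 returns (12, (6))
        H1 returns (12, (6))
        H2 returns (12, (6))
        H3 returns (12, (6))
        H4 returns [(12, (6))]
  branch[1] choose=5:
    ask @ H3 ⇒ 9
    choose[4, 4, 2] @ H4
      branch[0] choose=4:
        tell(6) @ H0 ⇒ log+=6
        ask @ H3 ⇒ 9
        H0 returns (42, (6))
        H1 returns (42, (6))
        H2 returns (42, (6))
        H3 returns (42, (6))
        H4 returns [(42, (6))]
      branch[1] choose=4:
        tell(6) @ H0 ⇒ log+=6
        ask @ H3 ⇒ 9
        H0 returns (42, (6))
        H1 returns (42, (6))
        H2 returns (42, (6))
        H3 returns (42, (6))
        H4 returns [(42, (6))]
      branch[2] choose=2:
        tell(6) @ H0 ⇒ log+=6
        ask @ H3 ⇒ 9
        H0 returns (14, (6))
        H1 returns (14, (6))
        H2 returns (14, (6))
        H3 returns (14, (6))
        H4 returns [(14, (6))]
  branch[2] choose=4:
    ask @ H3 ⇒ 9
    choose[4, 4, 2] @ H4
      branch[0] choose=4:
        tell(6) @ H0 ⇒ log+=6
        ask @ H3 ⇒ 9
        H0 returns (39, (6))
        H1 returns (39, (6))
        H2 returns (39, (6))
        H3 returns (39, (6))
        H4 returns [(39, (6))]
      branch[1] choose=4:
        tell(6) @ H0 ⇒ log+=6
        ask @ H3 ⇒ 9
        H0 returns (39, (6))
        H1 returns (39, (6))
        H2 returns (39, (6))
        H3 returns (39, (6))
        H4 returns [(39, (6))]
      branch[2] choose=2:
        tell(6) @ H0 ⇒ log+=6
        ask @ H3 ⇒ 9
        H0 returns (13, (6))
        H1 returns (13, (6))
        H2 returns (13, (6))
        H3 returns (13, (6))
        H4 returns [(13, (6))]
= [(36, (6)), (36, (6)), (12, (6)), (42, (6)), (42, (6)), (14, (6)), (39, (6)), (39, (6)), (13, (6))]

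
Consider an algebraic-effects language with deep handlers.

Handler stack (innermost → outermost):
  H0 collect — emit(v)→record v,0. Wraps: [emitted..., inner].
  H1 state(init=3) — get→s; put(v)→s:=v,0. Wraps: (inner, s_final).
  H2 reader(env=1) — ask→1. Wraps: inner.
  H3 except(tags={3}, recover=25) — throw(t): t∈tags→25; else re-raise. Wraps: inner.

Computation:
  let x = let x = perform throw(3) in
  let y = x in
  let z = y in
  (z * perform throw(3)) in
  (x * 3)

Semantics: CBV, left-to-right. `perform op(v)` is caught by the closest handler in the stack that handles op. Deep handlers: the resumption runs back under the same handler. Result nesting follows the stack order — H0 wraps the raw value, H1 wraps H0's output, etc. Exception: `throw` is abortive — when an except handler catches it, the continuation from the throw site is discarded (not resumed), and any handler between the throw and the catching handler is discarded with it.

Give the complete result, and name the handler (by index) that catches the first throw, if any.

Answer: 25 ; first throw caught by: H3

Step-by-step:
throw(3) @ H3 caught ⇒ 25
= 25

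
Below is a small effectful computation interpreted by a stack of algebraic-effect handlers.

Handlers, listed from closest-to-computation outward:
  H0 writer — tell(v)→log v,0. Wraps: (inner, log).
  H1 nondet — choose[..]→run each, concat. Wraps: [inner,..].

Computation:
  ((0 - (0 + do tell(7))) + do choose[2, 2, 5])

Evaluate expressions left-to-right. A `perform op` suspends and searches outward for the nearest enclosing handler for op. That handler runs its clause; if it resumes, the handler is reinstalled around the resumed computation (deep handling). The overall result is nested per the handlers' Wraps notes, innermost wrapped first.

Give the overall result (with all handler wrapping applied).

Working:
tell(7) @ H0 ⇒ log+=7
choose[2, 2, 5] @ H1
  branch[0] choose=2:
    H0 returns (2, (7))
    H1 returns [(2, (7))]
  branch[1] choose=2:
    H0 returns (2, (7))
    H1 returns [(2, (7))]
  branch[2] choose=5:
    H0 returns (5, (7))
    H1 returns [(5, (7))]
= [(2, (7)), (2, (7)), (5, (7))]

Answer: [(2, (7)), (2, (7)), (5, (7))]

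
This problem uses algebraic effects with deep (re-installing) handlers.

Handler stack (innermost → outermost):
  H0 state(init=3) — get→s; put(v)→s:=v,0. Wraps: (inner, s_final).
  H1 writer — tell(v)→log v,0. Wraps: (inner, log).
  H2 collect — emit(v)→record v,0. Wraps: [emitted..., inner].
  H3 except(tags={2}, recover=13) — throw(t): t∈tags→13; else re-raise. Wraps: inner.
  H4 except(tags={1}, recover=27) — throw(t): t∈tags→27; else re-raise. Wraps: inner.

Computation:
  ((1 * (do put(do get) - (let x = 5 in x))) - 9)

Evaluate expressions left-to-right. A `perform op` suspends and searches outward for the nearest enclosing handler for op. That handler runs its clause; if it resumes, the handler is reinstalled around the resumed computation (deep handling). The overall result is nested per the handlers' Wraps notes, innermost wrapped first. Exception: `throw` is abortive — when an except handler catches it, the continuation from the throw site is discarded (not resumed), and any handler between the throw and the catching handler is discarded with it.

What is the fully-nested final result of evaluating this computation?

Step-by-step:
get @ H0 ⇒ 3
put(3) @ H0 ⇒ s:=3
H0 returns (-14, 3)
H1 returns ((-14, 3), ())
H2 returns [((-14, 3), ())]
H3 returns [((-14, 3), ())]
H4 returns [((-14, 3), ())]
= [((-14, 3), ())]

Answer: [((-14, 3), ())]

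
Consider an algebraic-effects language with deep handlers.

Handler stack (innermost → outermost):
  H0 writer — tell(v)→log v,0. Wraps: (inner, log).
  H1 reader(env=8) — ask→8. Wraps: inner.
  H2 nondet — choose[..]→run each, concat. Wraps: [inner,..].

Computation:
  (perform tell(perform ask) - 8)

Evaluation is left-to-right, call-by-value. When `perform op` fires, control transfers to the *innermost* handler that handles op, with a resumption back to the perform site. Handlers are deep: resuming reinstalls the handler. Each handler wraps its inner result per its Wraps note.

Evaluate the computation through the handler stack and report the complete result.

Answer: [(-8, (8))]

Step-by-step:
ask @ H1 ⇒ 8
tell(8) @ H0 ⇒ log+=8
H0 returns (-8, (8))
H1 returns (-8, (8))
H2 returns [(-8, (8))]
= [(-8, (8))]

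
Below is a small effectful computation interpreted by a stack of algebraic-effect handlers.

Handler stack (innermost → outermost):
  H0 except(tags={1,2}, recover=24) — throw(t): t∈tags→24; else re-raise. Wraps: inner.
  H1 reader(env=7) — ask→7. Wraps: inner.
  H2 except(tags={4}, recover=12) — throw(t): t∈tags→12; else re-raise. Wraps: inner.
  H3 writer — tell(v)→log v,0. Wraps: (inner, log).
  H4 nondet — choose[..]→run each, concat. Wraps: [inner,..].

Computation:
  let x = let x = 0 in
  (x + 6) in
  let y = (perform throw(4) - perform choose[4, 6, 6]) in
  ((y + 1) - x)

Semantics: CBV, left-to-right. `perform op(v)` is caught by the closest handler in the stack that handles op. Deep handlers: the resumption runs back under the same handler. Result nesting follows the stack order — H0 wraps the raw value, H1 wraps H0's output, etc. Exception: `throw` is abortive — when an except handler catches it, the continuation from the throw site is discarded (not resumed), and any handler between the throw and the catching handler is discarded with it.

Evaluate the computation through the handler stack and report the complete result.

Evaluation trace:
throw(4) @ H0 re-raised
throw(4) @ H2 caught ⇒ 12
H3 returns (12, ())
H4 returns [(12, ())]
= [(12, ())]

Answer: [(12, ())]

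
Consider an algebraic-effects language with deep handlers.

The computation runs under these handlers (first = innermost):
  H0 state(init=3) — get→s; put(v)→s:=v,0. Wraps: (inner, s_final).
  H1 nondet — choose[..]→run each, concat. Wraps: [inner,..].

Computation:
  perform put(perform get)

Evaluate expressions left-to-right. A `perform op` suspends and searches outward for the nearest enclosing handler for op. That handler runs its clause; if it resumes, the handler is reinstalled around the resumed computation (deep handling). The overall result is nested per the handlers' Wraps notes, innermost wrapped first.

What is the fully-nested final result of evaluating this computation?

Evaluation trace:
get @ H0 ⇒ 3
put(3) @ H0 ⇒ s:=3
H0 returns (0, 3)
H1 returns [(0, 3)]
= [(0, 3)]

Answer: [(0, 3)]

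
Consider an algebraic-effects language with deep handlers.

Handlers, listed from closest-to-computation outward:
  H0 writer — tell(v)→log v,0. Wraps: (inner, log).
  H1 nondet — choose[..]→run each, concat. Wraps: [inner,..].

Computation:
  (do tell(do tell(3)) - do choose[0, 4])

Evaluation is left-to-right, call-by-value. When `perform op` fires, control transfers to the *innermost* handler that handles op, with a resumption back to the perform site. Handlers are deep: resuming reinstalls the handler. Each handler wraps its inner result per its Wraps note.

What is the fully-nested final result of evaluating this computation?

Answer: [(0, (3, 0)), (-4, (3, 0))]

Working:
tell(3) @ H0 ⇒ log+=3
tell(0) @ H0 ⇒ log+=0
choose[0, 4] @ H1
  branch[0] choose=0:
    H0 returns (0, (3, 0))
    H1 returns [(0, (3, 0))]
  branch[1] choose=4:
    H0 returns (-4, (3, 0))
    H1 returns [(-4, (3, 0))]
= [(0, (3, 0)), (-4, (3, 0))]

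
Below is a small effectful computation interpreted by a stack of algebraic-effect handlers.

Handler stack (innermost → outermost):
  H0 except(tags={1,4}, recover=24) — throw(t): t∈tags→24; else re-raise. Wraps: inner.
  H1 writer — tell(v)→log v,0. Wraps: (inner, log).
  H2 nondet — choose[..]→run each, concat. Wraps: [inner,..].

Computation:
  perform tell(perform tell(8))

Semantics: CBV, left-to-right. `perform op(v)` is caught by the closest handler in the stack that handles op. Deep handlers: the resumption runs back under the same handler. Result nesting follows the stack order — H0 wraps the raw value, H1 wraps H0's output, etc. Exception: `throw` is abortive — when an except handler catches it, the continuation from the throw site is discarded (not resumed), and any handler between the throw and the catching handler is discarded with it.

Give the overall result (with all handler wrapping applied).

Answer: [(0, (8, 0))]

Evaluation trace:
tell(8) @ H1 ⇒ log+=8
tell(0) @ H1 ⇒ log+=0
H0 returns 0
H1 returns (0, (8, 0))
H2 returns [(0, (8, 0))]
= [(0, (8, 0))]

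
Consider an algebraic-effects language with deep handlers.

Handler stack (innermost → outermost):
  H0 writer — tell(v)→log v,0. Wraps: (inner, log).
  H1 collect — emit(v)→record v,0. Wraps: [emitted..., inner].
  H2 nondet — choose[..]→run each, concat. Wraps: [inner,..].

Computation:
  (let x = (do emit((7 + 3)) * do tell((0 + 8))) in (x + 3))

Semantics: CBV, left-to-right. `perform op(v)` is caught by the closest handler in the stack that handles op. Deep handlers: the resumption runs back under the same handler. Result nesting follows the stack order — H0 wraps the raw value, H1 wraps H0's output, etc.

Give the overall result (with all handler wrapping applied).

Working:
emit(10) @ H1 ⇒ out+=10
tell(8) @ H0 ⇒ log+=8
H0 returns (3, (8))
H1 returns [10, (3, (8))]
H2 returns [[10, (3, (8))]]
= [[10, (3, (8))]]

Answer: [[10, (3, (8))]]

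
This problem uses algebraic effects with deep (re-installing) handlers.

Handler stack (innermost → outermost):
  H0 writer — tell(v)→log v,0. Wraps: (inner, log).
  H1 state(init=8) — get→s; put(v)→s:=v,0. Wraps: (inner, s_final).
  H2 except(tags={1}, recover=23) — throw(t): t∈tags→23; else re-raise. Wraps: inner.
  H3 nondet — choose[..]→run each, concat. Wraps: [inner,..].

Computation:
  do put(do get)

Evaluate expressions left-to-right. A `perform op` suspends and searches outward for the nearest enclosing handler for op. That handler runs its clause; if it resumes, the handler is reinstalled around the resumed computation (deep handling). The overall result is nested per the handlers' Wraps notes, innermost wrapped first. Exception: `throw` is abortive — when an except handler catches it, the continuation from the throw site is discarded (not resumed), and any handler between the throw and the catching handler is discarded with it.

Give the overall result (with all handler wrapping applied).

Answer: [((0, ()), 8)]

Step-by-step:
get @ H1 ⇒ 8
put(8) @ H1 ⇒ s:=8
H0 returns (0, ())
H1 returns ((0, ()), 8)
H2 returns ((0, ()), 8)
H3 returns [((0, ()), 8)]
= [((0, ()), 8)]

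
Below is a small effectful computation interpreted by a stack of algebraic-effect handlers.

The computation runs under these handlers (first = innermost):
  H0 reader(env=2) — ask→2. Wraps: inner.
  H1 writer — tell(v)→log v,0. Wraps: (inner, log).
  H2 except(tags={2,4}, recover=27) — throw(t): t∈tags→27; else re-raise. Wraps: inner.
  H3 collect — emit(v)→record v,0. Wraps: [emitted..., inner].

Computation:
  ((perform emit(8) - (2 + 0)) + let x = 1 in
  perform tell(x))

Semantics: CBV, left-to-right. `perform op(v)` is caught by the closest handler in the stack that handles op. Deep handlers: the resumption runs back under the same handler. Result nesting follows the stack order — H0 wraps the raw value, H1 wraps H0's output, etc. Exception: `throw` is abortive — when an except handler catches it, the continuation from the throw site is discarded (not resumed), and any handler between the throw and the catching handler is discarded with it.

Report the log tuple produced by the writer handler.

Answer: (1)

Working:
emit(8) @ H3 ⇒ out+=8
tell(1) @ H1 ⇒ log+=1
H0 returns -2
H1 returns (-2, (1))
H2 returns (-2, (1))
H3 returns [8, (-2, (1))]
= [8, (-2, (1))]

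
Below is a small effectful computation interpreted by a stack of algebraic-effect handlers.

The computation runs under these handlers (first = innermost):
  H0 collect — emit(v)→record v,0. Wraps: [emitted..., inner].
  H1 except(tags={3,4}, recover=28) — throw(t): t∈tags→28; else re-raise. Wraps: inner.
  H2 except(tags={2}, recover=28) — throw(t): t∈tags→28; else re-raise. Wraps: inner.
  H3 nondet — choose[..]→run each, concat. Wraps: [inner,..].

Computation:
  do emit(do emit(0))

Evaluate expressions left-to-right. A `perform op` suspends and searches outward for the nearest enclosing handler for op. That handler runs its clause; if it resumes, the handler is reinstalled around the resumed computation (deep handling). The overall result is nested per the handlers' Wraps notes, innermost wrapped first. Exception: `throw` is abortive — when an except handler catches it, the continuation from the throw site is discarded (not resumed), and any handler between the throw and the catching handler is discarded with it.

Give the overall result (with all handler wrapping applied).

Answer: [[0, 0, 0]]

Step-by-step:
emit(0) @ H0 ⇒ out+=0
emit(0) @ H0 ⇒ out+=0
H0 returns [0, 0, 0]
H1 returns [0, 0, 0]
H2 returns [0, 0, 0]
H3 returns [[0, 0, 0]]
= [[0, 0, 0]]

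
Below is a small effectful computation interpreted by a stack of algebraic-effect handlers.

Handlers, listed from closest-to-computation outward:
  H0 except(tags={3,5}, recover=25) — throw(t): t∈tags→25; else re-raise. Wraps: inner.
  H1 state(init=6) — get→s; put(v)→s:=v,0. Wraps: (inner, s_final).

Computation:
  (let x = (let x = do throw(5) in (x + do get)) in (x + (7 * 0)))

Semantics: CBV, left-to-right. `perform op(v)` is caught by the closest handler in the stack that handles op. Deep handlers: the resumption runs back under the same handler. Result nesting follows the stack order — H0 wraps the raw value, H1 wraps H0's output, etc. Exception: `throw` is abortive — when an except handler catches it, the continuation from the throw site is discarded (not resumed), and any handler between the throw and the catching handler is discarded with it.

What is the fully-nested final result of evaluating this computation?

Step-by-step:
throw(5) @ H0 caught ⇒ 25
H1 returns (25, 6)
= (25, 6)

Answer: (25, 6)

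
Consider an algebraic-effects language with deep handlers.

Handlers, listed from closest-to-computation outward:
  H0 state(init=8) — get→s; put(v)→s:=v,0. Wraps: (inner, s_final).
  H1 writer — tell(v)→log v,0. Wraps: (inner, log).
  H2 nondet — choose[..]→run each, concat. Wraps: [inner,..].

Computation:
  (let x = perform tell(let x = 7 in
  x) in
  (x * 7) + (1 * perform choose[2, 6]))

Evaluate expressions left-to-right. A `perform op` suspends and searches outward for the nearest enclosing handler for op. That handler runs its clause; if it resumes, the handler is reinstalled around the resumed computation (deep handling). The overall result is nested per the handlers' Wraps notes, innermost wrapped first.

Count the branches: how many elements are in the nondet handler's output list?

Step-by-step:
tell(7) @ H1 ⇒ log+=7
choose[2, 6] @ H2
  branch[0] choose=2:
    H0 returns (2, 8)
    H1 returns ((2, 8), (7))
    H2 returns [((2, 8), (7))]
  branch[1] choose=6:
    H0 returns (6, 8)
    H1 returns ((6, 8), (7))
    H2 returns [((6, 8), (7))]
= [((2, 8), (7)), ((6, 8), (7))]

Answer: 2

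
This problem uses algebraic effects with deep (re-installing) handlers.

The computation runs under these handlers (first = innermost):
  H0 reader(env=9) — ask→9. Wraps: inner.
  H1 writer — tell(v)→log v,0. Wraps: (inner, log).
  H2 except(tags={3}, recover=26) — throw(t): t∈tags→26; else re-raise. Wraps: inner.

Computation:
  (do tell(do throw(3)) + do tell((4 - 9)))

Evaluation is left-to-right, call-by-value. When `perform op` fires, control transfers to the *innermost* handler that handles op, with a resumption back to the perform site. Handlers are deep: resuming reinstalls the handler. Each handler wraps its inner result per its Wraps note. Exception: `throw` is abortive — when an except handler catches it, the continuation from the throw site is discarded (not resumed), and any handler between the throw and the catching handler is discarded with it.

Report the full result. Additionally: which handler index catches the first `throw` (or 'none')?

Answer: 26 ; first throw caught by: H2

Working:
throw(3) @ H2 caught ⇒ 26
= 26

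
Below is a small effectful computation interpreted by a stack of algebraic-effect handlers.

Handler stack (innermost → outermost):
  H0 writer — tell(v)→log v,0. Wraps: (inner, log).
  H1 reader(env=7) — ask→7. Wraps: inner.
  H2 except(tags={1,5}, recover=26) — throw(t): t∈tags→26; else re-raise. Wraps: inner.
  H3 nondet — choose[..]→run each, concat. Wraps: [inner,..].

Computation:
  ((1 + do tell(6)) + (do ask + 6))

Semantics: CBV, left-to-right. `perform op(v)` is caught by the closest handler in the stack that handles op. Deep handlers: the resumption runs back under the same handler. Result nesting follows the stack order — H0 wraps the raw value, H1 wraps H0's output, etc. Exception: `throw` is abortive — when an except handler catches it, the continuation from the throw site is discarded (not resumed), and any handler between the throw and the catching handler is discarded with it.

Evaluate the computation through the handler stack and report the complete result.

Answer: [(14, (6))]

Evaluation trace:
tell(6) @ H0 ⇒ log+=6
ask @ H1 ⇒ 7
H0 returns (14, (6))
H1 returns (14, (6))
H2 returns (14, (6))
H3 returns [(14, (6))]
= [(14, (6))]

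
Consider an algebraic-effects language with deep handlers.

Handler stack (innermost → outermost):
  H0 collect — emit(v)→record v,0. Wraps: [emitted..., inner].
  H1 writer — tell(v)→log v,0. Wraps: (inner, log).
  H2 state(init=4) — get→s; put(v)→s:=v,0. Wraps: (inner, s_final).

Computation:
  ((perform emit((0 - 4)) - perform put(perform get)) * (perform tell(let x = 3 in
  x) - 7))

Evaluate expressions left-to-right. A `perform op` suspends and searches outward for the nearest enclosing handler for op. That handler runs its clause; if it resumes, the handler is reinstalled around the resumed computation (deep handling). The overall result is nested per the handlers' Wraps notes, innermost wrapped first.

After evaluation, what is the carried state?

Evaluation trace:
emit(-4) @ H0 ⇒ out+=-4
get @ H2 ⇒ 4
put(4) @ H2 ⇒ s:=4
tell(3) @ H1 ⇒ log+=3
H0 returns [-4, 0]
H1 returns ([-4, 0], (3))
H2 returns (([-4, 0], (3)), 4)
= (([-4, 0], (3)), 4)

Answer: 4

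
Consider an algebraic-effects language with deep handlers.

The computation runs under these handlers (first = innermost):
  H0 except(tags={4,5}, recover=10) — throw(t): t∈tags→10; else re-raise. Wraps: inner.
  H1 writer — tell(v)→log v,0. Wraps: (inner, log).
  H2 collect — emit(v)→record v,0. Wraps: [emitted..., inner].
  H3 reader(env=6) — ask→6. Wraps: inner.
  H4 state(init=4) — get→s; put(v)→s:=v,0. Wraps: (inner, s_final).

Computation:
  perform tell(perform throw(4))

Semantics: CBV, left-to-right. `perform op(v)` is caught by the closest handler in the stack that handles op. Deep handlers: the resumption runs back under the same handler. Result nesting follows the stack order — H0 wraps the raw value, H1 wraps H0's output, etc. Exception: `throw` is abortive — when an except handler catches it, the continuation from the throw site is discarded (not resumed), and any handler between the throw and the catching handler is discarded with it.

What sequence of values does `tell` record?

Answer: ()

Working:
throw(4) @ H0 caught ⇒ 10
H1 returns (10, ())
H2 returns [(10, ())]
H3 returns [(10, ())]
H4 returns ([(10, ())], 4)
= ([(10, ())], 4)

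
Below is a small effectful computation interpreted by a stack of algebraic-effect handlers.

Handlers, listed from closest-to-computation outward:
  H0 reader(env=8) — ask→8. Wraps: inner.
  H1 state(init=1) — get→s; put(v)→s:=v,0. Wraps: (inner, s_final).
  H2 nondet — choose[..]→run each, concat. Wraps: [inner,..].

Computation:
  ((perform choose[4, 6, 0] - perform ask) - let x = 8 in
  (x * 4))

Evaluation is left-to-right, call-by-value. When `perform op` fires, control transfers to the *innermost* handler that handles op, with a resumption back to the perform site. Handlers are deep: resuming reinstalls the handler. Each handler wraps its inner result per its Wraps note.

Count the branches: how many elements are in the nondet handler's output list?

Evaluation trace:
choose[4, 6, 0] @ H2
  branch[0] choose=4:
    ask @ H0 ⇒ 8
    H0 returns -36
    H1 returns (-36, 1)
    H2 returns [(-36, 1)]
  branch[1] choose=6:
    ask @ H0 ⇒ 8
    H0 returns -34
    H1 returns (-34, 1)
    H2 returns [(-34, 1)]
  branch[2] choose=0:
    ask @ H0 ⇒ 8
    H0 returns -40
    H1 returns (-40, 1)
    H2 returns [(-40, 1)]
= [(-36, 1), (-34, 1), (-40, 1)]

Answer: 3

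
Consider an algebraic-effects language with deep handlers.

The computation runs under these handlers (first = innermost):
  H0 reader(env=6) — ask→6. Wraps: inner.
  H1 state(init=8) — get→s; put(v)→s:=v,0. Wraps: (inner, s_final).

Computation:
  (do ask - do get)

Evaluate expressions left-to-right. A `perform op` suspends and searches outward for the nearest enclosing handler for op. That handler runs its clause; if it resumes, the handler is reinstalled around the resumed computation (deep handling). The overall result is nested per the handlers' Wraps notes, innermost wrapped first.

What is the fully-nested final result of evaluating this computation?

Answer: (-2, 8)

Evaluation trace:
ask @ H0 ⇒ 6
get @ H1 ⇒ 8
H0 returns -2
H1 returns (-2, 8)
= (-2, 8)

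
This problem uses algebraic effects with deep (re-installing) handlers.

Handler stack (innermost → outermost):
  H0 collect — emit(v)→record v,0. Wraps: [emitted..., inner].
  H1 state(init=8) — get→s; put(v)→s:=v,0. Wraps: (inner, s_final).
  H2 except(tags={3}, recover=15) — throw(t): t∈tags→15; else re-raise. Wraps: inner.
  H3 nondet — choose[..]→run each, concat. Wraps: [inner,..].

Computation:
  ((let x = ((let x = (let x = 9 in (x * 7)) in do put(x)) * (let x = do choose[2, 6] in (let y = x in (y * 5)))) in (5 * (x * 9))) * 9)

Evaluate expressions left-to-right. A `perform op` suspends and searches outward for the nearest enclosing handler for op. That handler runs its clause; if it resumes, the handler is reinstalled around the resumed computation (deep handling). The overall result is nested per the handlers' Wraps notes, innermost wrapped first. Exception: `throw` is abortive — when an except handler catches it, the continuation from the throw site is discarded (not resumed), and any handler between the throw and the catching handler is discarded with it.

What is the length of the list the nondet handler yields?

Answer: 2

Working:
put(63) @ H1 ⇒ s:=63
choose[2, 6] @ H3
  branch[0] choose=2:
    H0 returns [0]
    H1 returns ([0], 63)
    H2 returns ([0], 63)
    H3 returns [([0], 63)]
  branch[1] choose=6:
    H0 returns [0]
    H1 returns ([0], 63)
    H2 returns ([0], 63)
    H3 returns [([0], 63)]
= [([0], 63), ([0], 63)]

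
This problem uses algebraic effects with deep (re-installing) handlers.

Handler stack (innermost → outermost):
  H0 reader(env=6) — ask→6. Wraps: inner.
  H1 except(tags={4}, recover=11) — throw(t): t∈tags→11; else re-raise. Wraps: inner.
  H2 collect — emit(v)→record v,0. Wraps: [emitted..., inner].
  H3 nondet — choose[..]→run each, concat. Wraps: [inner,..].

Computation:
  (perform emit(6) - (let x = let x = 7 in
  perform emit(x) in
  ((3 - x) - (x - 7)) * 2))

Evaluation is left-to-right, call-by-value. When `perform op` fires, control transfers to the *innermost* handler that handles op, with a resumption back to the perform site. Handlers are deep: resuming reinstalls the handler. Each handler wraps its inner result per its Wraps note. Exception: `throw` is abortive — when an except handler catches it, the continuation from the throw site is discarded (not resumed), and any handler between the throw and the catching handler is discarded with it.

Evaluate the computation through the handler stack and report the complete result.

Answer: [[6, 7, -20]]

Step-by-step:
emit(6) @ H2 ⇒ out+=6
emit(7) @ H2 ⇒ out+=7
H0 returns -20
H1 returns -20
H2 returns [6, 7, -20]
H3 returns [[6, 7, -20]]
= [[6, 7, -20]]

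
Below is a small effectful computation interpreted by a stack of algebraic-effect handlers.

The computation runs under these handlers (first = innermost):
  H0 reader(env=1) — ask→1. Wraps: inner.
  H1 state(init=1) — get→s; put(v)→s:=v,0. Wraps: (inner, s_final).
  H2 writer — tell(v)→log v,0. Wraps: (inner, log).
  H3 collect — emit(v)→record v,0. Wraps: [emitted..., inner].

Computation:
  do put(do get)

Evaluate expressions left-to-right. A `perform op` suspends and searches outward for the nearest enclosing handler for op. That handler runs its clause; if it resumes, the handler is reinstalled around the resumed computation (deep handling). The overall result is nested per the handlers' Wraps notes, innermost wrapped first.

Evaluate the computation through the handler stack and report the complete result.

Answer: [((0, 1), ())]

Evaluation trace:
get @ H1 ⇒ 1
put(1) @ H1 ⇒ s:=1
H0 returns 0
H1 returns (0, 1)
H2 returns ((0, 1), ())
H3 returns [((0, 1), ())]
= [((0, 1), ())]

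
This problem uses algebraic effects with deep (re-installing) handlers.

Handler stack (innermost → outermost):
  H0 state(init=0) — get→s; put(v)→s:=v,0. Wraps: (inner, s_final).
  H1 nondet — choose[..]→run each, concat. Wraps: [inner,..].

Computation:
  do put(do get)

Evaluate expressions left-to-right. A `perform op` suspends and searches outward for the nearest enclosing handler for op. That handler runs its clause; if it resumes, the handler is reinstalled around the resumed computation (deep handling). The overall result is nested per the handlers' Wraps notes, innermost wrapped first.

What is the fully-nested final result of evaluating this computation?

Answer: [(0, 0)]

Working:
get @ H0 ⇒ 0
put(0) @ H0 ⇒ s:=0
H0 returns (0, 0)
H1 returns [(0, 0)]
= [(0, 0)]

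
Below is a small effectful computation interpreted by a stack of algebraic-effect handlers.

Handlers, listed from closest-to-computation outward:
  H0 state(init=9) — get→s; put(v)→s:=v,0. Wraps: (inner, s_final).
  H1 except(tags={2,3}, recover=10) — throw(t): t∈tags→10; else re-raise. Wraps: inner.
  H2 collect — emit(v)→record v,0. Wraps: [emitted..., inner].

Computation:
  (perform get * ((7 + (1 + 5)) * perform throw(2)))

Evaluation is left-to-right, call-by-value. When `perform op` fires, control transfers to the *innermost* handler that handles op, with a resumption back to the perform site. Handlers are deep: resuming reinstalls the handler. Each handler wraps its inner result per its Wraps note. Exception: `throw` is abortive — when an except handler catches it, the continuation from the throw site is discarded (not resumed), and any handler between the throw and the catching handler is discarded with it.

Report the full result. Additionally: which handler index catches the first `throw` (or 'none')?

Answer: [10] ; first throw caught by: H1

Working:
get @ H0 ⇒ 9
throw(2) @ H1 caught ⇒ 10
H2 returns [10]
= [10]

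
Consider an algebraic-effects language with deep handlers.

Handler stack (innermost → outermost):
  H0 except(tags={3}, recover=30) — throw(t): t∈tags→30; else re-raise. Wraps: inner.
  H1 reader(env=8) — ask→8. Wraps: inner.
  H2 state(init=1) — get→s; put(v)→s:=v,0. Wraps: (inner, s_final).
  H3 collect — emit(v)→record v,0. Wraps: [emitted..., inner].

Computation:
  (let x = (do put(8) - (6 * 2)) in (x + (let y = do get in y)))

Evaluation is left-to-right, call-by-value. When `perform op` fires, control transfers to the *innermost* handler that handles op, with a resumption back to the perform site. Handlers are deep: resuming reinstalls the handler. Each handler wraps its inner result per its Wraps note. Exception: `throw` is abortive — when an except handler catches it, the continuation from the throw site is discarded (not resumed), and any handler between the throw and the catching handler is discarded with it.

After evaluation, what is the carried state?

Answer: 8

Working:
put(8) @ H2 ⇒ s:=8
get @ H2 ⇒ 8
H0 returns -4
H1 returns -4
H2 returns (-4, 8)
H3 returns [(-4, 8)]
= [(-4, 8)]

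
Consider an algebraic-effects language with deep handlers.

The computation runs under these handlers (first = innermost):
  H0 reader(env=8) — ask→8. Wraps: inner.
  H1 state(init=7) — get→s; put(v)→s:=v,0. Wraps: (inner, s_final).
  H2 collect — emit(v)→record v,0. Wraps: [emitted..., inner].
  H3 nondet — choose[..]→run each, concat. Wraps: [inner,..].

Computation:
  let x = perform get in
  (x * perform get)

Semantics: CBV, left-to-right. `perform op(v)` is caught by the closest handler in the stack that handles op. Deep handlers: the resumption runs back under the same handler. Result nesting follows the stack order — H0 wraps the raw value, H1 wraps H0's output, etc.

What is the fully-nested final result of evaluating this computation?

Answer: [[(49, 7)]]

Step-by-step:
get @ H1 ⇒ 7
get @ H1 ⇒ 7
H0 returns 49
H1 returns (49, 7)
H2 returns [(49, 7)]
H3 returns [[(49, 7)]]
= [[(49, 7)]]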